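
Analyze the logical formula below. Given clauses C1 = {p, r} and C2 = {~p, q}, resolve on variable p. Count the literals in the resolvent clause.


Remove p from C1 and ~p from C2.
C1 remainder: {r}
C2 remainder: {q}
Union (resolvent): {q, r}
Resolvent has 2 literal(s).

2


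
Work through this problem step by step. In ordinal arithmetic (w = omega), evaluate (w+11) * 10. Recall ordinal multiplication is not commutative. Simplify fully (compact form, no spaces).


Compute (w+11) * 10.
Ordinal * is associative and left-distributive over +, but NOT commutative; for finite n>1, n*w = w but w*n stays w*n.
(w+11) * 10 = (w+11) repeated 10 times. Each intermediate +11 is absorbed by the following w; only the last survives: w*10+11.
Result = w*10+11

w*10+11


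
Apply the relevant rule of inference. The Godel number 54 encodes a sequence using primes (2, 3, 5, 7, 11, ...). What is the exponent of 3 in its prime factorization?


Factorize 54 by dividing by 3 repeatedly.
Division steps: 3 divides 54 exactly 3 time(s).
Exponent of 3 = 3

3


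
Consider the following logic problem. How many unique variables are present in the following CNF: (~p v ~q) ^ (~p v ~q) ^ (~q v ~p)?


Identify each variable that appears in the formula.
Variables found: p, q
Count = 2

2


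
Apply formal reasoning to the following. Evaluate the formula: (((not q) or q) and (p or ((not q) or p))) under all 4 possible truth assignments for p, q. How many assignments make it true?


Check all 4 assignments:
p=0, q=0: 1
p=0, q=1: 0
p=1, q=0: 1
p=1, q=1: 1
Count of True = 3

3


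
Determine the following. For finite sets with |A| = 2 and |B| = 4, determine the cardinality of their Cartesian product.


The Cartesian product A x B contains all ordered pairs (a, b).
|A x B| = |A| * |B| = 2 * 4 = 8

8


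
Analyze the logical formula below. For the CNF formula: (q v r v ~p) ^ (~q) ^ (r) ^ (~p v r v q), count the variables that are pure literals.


Check each variable for pure literal status:
p: pure negative
q: mixed (not pure)
r: pure positive
Pure literal count = 2

2


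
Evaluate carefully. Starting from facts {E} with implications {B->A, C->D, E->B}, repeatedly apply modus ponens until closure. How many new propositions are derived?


Initial facts: {E}
Apply modus ponens to closure:
  E and E->B  =>  B
  B and B->A  =>  A
Final known: {A, B, E}
New propositions: {A, B}
Count = 2

2


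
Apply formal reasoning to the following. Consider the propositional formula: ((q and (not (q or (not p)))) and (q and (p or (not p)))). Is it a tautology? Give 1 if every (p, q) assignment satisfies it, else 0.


Check all 4 assignments:
p=0, q=0: 0
p=0, q=1: 0
p=1, q=0: 0
p=1, q=1: 0
Satisfying count = 0/4.
Tautology iff count = 4: no.

0


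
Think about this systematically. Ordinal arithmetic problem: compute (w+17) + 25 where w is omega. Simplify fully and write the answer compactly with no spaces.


Compute (w+17) + 25.
Ordinal + is associative but NOT commutative; for finite n>0, n + w = w but w + n stays w+n.
By associativity: (w+17) + 25 = w + (17+25) = w+42.
Result = w+42

w+42


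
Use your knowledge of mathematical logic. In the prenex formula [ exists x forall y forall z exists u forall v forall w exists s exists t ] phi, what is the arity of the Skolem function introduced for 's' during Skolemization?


Quantifier prefix: exists x forall y forall z exists u forall v forall w exists s exists t
's' is existentially quantified at position 7.
Universal variables preceding it: y, z, v, w
Skolem function arity = 4

4


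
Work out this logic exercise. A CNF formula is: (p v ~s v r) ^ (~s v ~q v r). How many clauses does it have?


A CNF formula is a conjunction of clauses.
Clauses are separated by ^.
Counting the conjuncts: 2 clauses.

2


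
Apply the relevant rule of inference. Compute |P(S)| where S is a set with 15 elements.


The power set of a set with n elements has 2^n elements.
|P(S)| = 2^15 = 32768

32768


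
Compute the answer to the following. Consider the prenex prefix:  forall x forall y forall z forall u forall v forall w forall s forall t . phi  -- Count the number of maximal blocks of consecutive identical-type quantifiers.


Quantifier-type sequence: A A A A A A A A  (A=forall, E=exists)
Group into maximal same-type runs:
  Ax8
Number of blocks = 1

1


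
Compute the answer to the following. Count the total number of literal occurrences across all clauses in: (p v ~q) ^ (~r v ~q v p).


Counting literals in each clause:
Clause 1: 2 literal(s)
Clause 2: 3 literal(s)
Total = 5

5


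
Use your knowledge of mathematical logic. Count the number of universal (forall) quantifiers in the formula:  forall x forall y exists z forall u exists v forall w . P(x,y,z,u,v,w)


Quantifier prefix: forall x forall y exists z forall u exists v forall w
Mark each quantifier type:
  U U E U E U
Universal count = 4, Existential count = 2
Asked for universal (forall) quantifiers: 4

4


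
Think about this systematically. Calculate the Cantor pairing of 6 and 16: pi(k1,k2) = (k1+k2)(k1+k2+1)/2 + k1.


k1 + k2 = 22
(k1+k2)(k1+k2+1)/2 = 22 * 23 / 2 = 253
pi = 253 + 6 = 259

259


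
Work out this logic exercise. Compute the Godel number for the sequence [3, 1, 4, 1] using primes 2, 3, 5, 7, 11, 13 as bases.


Encode each element as an exponent of the corresponding prime:
  2^3 = 8
  3^1 = 3
  5^4 = 625
  7^1 = 7
Product = 8 * 3 * 625 * 7 = 105000

105000


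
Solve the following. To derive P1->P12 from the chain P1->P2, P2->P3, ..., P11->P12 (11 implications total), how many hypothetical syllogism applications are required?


With 11 implications in a chain connecting 12 propositions:
P1->P2, P2->P3, ..., P11->P12
Steps needed = (number of implications) - 1 = 11 - 1 = 10

10


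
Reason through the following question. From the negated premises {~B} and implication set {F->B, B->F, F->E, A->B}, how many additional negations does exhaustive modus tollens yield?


Initial negated facts: {~B}
Apply modus tollens to closure:
  ~B and F->B  =>  ~F
  ~B and A->B  =>  ~A
Final negated: {~A, ~B, ~F}
New negations: {~A, ~F}
Count = 2

2


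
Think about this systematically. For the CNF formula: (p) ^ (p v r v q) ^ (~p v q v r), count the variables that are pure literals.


Check each variable for pure literal status:
p: mixed (not pure)
q: pure positive
r: pure positive
Pure literal count = 2

2


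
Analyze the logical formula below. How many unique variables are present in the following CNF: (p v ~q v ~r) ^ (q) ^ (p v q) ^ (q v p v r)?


Identify each variable that appears in the formula.
Variables found: p, q, r
Count = 3

3


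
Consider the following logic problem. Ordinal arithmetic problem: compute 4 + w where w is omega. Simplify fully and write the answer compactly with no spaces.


Compute 4 + w.
Ordinal + is associative but NOT commutative; for finite n>0, n + w = w but w + n stays w+n.
Any finite left addend is absorbed by w on the right: 4 + w = w.
Result = w

w


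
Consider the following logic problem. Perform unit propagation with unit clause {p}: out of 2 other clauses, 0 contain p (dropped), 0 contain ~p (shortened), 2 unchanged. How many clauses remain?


Satisfied (removed): 0
Shortened (remain): 0
Unchanged (remain): 2
Remaining = 0 + 2 = 2

2


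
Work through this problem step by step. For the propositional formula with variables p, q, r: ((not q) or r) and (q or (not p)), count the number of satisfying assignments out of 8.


Evaluate all 8 assignments for p, q, r:
p=0, q=0, r=0: 1
p=0, q=0, r=1: 1
p=0, q=1, r=0: 0
p=0, q=1, r=1: 1
p=1, q=0, r=0: 0
p=1, q=0, r=1: 0
p=1, q=1, r=0: 0
p=1, q=1, r=1: 1
Satisfying count = 4

4


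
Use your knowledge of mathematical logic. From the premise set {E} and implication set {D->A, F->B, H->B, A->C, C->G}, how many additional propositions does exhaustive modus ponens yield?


Initial facts: {E}
Apply modus ponens to closure:
  (no implication fires)
Final known: {E}
New propositions: {(none)}
Count = 0

0


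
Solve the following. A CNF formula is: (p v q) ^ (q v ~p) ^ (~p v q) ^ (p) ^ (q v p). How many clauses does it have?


A CNF formula is a conjunction of clauses.
Clauses are separated by ^.
Counting the conjuncts: 5 clauses.

5


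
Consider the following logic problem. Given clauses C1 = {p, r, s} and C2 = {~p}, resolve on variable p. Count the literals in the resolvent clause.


Remove p from C1 and ~p from C2.
C1 remainder: {r, s}
C2 remainder: {}
Union (resolvent): {r, s}
Resolvent has 2 literal(s).

2


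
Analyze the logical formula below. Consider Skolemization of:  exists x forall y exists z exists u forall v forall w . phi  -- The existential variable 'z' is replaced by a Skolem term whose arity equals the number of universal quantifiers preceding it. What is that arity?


Quantifier prefix: exists x forall y exists z exists u forall v forall w
'z' is existentially quantified at position 3.
Universal variables preceding it: y
Skolem function arity = 1

1


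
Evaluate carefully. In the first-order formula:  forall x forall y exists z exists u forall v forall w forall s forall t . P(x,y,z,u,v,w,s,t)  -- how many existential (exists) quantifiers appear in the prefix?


Quantifier prefix: forall x forall y exists z exists u forall v forall w forall s forall t
Mark each quantifier type:
  U U E E U U U U
Universal count = 6, Existential count = 2
Asked for existential (exists) quantifiers: 2

2


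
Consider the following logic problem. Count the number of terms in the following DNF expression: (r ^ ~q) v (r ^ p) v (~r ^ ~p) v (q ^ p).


A DNF formula is a disjunction of terms (conjunctions).
Terms are separated by v.
Counting the disjuncts: 4 terms.

4


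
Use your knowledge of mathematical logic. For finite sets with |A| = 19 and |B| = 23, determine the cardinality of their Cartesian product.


The Cartesian product A x B contains all ordered pairs (a, b).
|A x B| = |A| * |B| = 19 * 23 = 437

437


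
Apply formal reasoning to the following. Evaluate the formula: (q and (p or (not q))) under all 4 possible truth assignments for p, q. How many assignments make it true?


Check all 4 assignments:
p=0, q=0: 0
p=0, q=1: 0
p=1, q=0: 0
p=1, q=1: 1
Count of True = 1

1


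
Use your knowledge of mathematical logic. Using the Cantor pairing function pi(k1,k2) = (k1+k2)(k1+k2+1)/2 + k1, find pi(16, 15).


k1 + k2 = 31
(k1+k2)(k1+k2+1)/2 = 31 * 32 / 2 = 496
pi = 496 + 16 = 512

512


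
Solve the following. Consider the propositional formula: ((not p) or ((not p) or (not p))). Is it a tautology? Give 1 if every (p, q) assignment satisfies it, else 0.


Check all 4 assignments:
p=0, q=0: 1
p=0, q=1: 1
p=1, q=0: 0
p=1, q=1: 0
Satisfying count = 2/4.
Tautology iff count = 4: no.

0


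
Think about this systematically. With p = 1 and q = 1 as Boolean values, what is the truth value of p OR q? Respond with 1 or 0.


p = 1, q = 1
Operation: p OR q
Evaluate: 1 OR 1 = 1

1


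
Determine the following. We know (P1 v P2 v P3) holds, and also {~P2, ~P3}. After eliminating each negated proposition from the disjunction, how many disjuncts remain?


Original disjuncts (3): P1, P2, P3
Negated (eliminate): ~P2, ~P3
Remaining disjuncts: P1
Count = 3 - 2 = 1

1


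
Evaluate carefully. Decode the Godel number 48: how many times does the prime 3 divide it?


Factorize 48 by dividing by 3 repeatedly.
Division steps: 3 divides 48 exactly 1 time(s).
Exponent of 3 = 1

1


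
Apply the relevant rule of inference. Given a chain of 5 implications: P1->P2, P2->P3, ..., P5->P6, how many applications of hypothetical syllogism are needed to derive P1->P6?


With 5 implications in a chain connecting 6 propositions:
P1->P2, P2->P3, ..., P5->P6
Steps needed = (number of implications) - 1 = 5 - 1 = 4

4


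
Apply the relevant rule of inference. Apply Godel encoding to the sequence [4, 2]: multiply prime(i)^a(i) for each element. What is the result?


Encode each element as an exponent of the corresponding prime:
  2^4 = 16
  3^2 = 9
Product = 16 * 9 = 144

144


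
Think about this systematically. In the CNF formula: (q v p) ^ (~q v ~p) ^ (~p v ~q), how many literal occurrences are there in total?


Counting literals in each clause:
Clause 1: 2 literal(s)
Clause 2: 2 literal(s)
Clause 3: 2 literal(s)
Total = 6

6


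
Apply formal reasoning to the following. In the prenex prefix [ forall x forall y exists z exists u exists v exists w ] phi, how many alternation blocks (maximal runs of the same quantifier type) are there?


Quantifier-type sequence: A A E E E E  (A=forall, E=exists)
Group into maximal same-type runs:
  Ax2 | Ex4
Number of blocks = 2

2


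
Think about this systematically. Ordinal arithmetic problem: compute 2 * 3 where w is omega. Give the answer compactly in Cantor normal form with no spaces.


Compute 2 * 3.
Ordinal * is associative and left-distributive over +, but NOT commutative; for finite n>1, n*w = w but w*n stays w*n.
Both finite; ordinal * agrees with natural *: 2 * 3 = 6.
Result = 6

6


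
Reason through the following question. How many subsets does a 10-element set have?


The power set of a set with n elements has 2^n elements.
|P(S)| = 2^10 = 1024

1024


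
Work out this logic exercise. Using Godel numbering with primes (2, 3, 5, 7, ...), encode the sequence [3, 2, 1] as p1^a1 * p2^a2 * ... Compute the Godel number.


Encode each element as an exponent of the corresponding prime:
  2^3 = 8
  3^2 = 9
  5^1 = 5
Product = 8 * 9 * 5 = 360

360


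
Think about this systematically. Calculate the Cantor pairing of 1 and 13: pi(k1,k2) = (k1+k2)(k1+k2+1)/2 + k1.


k1 + k2 = 14
(k1+k2)(k1+k2+1)/2 = 14 * 15 / 2 = 105
pi = 105 + 1 = 106

106


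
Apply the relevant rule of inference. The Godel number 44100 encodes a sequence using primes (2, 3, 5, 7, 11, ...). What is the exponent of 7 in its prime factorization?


Factorize 44100 by dividing by 7 repeatedly.
Division steps: 7 divides 44100 exactly 2 time(s).
Exponent of 7 = 2

2


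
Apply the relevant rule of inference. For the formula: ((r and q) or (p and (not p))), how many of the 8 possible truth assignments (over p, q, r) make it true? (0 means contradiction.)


Check all 8 assignments:
p=0, q=0, r=0: 0
p=0, q=0, r=1: 0
p=0, q=1, r=0: 0
p=0, q=1, r=1: 1
p=1, q=0, r=0: 0
p=1, q=0, r=1: 0
p=1, q=1, r=0: 0
p=1, q=1, r=1: 1
Count of True = 2

2


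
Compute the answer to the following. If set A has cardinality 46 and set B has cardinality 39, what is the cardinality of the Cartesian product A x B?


The Cartesian product A x B contains all ordered pairs (a, b).
|A x B| = |A| * |B| = 46 * 39 = 1794

1794


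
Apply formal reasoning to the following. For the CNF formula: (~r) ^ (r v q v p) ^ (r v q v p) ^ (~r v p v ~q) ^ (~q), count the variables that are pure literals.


Check each variable for pure literal status:
p: pure positive
q: mixed (not pure)
r: mixed (not pure)
Pure literal count = 1

1


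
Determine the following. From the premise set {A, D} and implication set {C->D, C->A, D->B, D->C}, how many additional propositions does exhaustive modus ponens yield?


Initial facts: {A, D}
Apply modus ponens to closure:
  D and D->B  =>  B
  D and D->C  =>  C
Final known: {A, B, C, D}
New propositions: {B, C}
Count = 2

2


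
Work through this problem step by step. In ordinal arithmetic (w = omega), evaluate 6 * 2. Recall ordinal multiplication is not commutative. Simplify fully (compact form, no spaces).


Compute 6 * 2.
Ordinal * is associative and left-distributive over +, but NOT commutative; for finite n>1, n*w = w but w*n stays w*n.
Both finite; ordinal * agrees with natural *: 6 * 2 = 12.
Result = 12

12


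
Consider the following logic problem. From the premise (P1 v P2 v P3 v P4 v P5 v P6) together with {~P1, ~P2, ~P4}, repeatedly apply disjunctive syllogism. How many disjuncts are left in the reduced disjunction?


Original disjuncts (6): P1, P2, P3, P4, P5, P6
Negated (eliminate): ~P1, ~P2, ~P4
Remaining disjuncts: P3, P5, P6
Count = 6 - 3 = 3

3


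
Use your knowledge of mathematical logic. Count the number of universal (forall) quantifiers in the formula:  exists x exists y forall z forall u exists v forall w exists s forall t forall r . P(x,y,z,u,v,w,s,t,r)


Quantifier prefix: exists x exists y forall z forall u exists v forall w exists s forall t forall r
Mark each quantifier type:
  E E U U E U E U U
Universal count = 5, Existential count = 4
Asked for universal (forall) quantifiers: 5

5


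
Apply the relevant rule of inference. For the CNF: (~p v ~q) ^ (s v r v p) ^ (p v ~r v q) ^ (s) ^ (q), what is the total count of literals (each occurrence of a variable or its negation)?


Counting literals in each clause:
Clause 1: 2 literal(s)
Clause 2: 3 literal(s)
Clause 3: 3 literal(s)
Clause 4: 1 literal(s)
Clause 5: 1 literal(s)
Total = 10

10


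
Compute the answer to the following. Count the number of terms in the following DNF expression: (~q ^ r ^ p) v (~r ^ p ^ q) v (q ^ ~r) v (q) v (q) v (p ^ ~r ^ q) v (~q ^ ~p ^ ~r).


A DNF formula is a disjunction of terms (conjunctions).
Terms are separated by v.
Counting the disjuncts: 7 terms.

7


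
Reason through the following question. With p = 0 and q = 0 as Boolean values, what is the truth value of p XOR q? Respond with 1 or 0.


p = 0, q = 0
Operation: p XOR q
Evaluate: 0 XOR 0 = 0

0


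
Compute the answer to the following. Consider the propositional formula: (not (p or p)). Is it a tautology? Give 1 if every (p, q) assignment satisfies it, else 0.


Check all 4 assignments:
p=0, q=0: 1
p=0, q=1: 1
p=1, q=0: 0
p=1, q=1: 0
Satisfying count = 2/4.
Tautology iff count = 4: no.

0


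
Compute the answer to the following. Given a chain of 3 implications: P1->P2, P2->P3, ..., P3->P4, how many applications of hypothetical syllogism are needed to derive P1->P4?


With 3 implications in a chain connecting 4 propositions:
P1->P2, P2->P3, ..., P3->P4
Steps needed = (number of implications) - 1 = 3 - 1 = 2

2


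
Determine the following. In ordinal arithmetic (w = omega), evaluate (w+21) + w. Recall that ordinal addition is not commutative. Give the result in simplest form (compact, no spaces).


Compute (w+21) + w.
Ordinal + is associative but NOT commutative; for finite n>0, n + w = w but w + n stays w+n.
(w+21) + w = w + (21+w) = w + w = w*2 (the finite tail 21 is absorbed by the right w).
Result = w*2

w*2


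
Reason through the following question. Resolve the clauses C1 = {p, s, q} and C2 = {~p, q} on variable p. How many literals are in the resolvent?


Remove p from C1 and ~p from C2.
C1 remainder: {s, q}
C2 remainder: {q}
Union (resolvent): {q, s}
Resolvent has 2 literal(s).

2


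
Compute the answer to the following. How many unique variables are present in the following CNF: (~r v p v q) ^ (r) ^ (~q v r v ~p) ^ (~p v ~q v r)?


Identify each variable that appears in the formula.
Variables found: p, q, r
Count = 3

3


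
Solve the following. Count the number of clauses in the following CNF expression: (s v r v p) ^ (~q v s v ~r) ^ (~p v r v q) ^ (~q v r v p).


A CNF formula is a conjunction of clauses.
Clauses are separated by ^.
Counting the conjuncts: 4 clauses.

4


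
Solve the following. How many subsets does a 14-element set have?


The power set of a set with n elements has 2^n elements.
|P(S)| = 2^14 = 16384

16384


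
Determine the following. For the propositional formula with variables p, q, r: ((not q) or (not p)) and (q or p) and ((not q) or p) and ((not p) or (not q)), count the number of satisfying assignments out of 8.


Evaluate all 8 assignments for p, q, r:
p=0, q=0, r=0: 0
p=0, q=0, r=1: 0
p=0, q=1, r=0: 0
p=0, q=1, r=1: 0
p=1, q=0, r=0: 1
p=1, q=0, r=1: 1
p=1, q=1, r=0: 0
p=1, q=1, r=1: 0
Satisfying count = 2

2


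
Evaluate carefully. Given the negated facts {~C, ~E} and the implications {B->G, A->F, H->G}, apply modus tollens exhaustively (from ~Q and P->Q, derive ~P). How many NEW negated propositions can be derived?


Initial negated facts: {~C, ~E}
Apply modus tollens to closure:
  (no implication fires)
Final negated: {~C, ~E}
New negations: {(none)}
Count = 0

0


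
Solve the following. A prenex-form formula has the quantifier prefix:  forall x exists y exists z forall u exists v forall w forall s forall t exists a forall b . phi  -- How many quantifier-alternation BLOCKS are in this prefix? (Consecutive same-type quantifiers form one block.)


Quantifier-type sequence: A E E A E A A A E A  (A=forall, E=exists)
Group into maximal same-type runs:
  Ax1 | Ex2 | Ax1 | Ex1 | Ax3 | Ex1 | Ax1
Number of blocks = 7

7


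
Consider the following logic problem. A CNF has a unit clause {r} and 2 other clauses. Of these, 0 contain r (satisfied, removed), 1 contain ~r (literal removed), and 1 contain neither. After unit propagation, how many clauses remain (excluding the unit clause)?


Satisfied (removed): 0
Shortened (remain): 1
Unchanged (remain): 1
Remaining = 1 + 1 = 2

2


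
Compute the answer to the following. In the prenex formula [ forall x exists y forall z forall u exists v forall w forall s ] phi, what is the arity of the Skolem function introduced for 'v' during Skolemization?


Quantifier prefix: forall x exists y forall z forall u exists v forall w forall s
'v' is existentially quantified at position 5.
Universal variables preceding it: x, z, u
Skolem function arity = 3

3


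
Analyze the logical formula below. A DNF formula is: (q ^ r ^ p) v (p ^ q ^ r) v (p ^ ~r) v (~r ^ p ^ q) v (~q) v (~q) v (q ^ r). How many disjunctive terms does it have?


A DNF formula is a disjunction of terms (conjunctions).
Terms are separated by v.
Counting the disjuncts: 7 terms.

7


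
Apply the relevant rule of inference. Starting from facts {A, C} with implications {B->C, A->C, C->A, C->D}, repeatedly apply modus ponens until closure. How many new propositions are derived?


Initial facts: {A, C}
Apply modus ponens to closure:
  C and C->D  =>  D
Final known: {A, C, D}
New propositions: {D}
Count = 1

1


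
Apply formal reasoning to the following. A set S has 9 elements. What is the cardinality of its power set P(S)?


The power set of a set with n elements has 2^n elements.
|P(S)| = 2^9 = 512

512


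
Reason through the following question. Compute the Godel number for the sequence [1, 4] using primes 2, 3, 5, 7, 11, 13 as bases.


Encode each element as an exponent of the corresponding prime:
  2^1 = 2
  3^4 = 81
Product = 2 * 81 = 162

162


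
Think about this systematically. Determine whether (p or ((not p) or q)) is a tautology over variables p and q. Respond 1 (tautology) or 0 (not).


Check all 4 assignments:
p=0, q=0: 1
p=0, q=1: 1
p=1, q=0: 1
p=1, q=1: 1
Satisfying count = 4/4.
Tautology iff count = 4: yes.

1


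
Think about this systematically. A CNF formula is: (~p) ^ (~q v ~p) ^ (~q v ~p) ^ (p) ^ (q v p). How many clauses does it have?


A CNF formula is a conjunction of clauses.
Clauses are separated by ^.
Counting the conjuncts: 5 clauses.

5


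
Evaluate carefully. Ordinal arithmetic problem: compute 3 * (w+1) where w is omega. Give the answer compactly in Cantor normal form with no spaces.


Compute 3 * (w+1).
Ordinal * is associative and left-distributive over +, but NOT commutative; for finite n>1, n*w = w but w*n stays w*n.
By left-distributivity: 3 * (w+1) = 3*w + 3*1 = w + 3 = w+3.
Result = w+3

w+3


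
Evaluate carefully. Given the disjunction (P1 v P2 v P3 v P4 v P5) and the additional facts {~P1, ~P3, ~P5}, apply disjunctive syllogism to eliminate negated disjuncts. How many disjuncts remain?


Original disjuncts (5): P1, P2, P3, P4, P5
Negated (eliminate): ~P1, ~P3, ~P5
Remaining disjuncts: P2, P4
Count = 5 - 3 = 2

2


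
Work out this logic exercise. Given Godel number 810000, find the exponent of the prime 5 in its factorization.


Factorize 810000 by dividing by 5 repeatedly.
Division steps: 5 divides 810000 exactly 4 time(s).
Exponent of 5 = 4

4


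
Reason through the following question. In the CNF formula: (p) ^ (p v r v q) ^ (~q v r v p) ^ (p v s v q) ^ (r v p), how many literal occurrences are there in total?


Counting literals in each clause:
Clause 1: 1 literal(s)
Clause 2: 3 literal(s)
Clause 3: 3 literal(s)
Clause 4: 3 literal(s)
Clause 5: 2 literal(s)
Total = 12

12


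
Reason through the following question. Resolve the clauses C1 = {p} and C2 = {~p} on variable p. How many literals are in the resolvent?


Remove p from C1 and ~p from C2.
C1 remainder: {}
C2 remainder: {}
Union (resolvent): {} (empty clause)
Resolvent has 0 literal(s).

0


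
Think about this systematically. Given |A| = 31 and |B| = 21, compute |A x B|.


The Cartesian product A x B contains all ordered pairs (a, b).
|A x B| = |A| * |B| = 31 * 21 = 651

651


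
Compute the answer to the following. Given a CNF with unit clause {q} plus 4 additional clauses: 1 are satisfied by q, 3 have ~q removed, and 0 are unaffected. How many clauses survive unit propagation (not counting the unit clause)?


Satisfied (removed): 1
Shortened (remain): 3
Unchanged (remain): 0
Remaining = 3 + 0 = 3

3


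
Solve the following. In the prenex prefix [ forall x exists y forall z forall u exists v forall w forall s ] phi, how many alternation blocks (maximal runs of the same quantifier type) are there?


Quantifier-type sequence: A E A A E A A  (A=forall, E=exists)
Group into maximal same-type runs:
  Ax1 | Ex1 | Ax2 | Ex1 | Ax2
Number of blocks = 5

5


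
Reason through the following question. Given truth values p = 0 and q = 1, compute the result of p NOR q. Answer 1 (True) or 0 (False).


p = 0, q = 1
Operation: p NOR q
Evaluate: 0 NOR 1 = 0

0


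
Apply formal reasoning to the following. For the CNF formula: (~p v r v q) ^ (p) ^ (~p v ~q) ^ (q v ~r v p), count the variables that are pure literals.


Check each variable for pure literal status:
p: mixed (not pure)
q: mixed (not pure)
r: mixed (not pure)
Pure literal count = 0

0


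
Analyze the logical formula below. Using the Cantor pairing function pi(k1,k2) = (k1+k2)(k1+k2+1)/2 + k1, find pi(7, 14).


k1 + k2 = 21
(k1+k2)(k1+k2+1)/2 = 21 * 22 / 2 = 231
pi = 231 + 7 = 238

238


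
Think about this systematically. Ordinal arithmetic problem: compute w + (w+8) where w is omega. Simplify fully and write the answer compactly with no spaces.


Compute w + (w+8).
Ordinal + is associative but NOT commutative; for finite n>0, n + w = w but w + n stays w+n.
w + (w+8) = (w+w) + 8 = w*2+8.
Result = w*2+8

w*2+8


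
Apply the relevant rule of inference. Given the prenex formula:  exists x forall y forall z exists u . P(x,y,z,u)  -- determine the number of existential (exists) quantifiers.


Quantifier prefix: exists x forall y forall z exists u
Mark each quantifier type:
  E U U E
Universal count = 2, Existential count = 2
Asked for existential (exists) quantifiers: 2

2


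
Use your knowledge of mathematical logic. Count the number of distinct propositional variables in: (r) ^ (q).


Identify each variable that appears in the formula.
Variables found: q, r
Count = 2

2


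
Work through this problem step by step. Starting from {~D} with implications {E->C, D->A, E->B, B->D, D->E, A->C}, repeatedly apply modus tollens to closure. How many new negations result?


Initial negated facts: {~D}
Apply modus tollens to closure:
  ~D and B->D  =>  ~B
  ~B and E->B  =>  ~E
Final negated: {~B, ~D, ~E}
New negations: {~B, ~E}
Count = 2

2


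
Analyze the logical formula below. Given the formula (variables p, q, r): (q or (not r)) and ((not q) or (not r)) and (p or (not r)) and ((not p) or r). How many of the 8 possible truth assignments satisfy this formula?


Evaluate all 8 assignments for p, q, r:
p=0, q=0, r=0: 1
p=0, q=0, r=1: 0
p=0, q=1, r=0: 1
p=0, q=1, r=1: 0
p=1, q=0, r=0: 0
p=1, q=0, r=1: 0
p=1, q=1, r=0: 0
p=1, q=1, r=1: 0
Satisfying count = 2

2


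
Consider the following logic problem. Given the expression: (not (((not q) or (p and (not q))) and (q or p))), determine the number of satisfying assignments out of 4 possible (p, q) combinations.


Check all 4 assignments:
p=0, q=0: 1
p=0, q=1: 1
p=1, q=0: 0
p=1, q=1: 1
Count of True = 3

3


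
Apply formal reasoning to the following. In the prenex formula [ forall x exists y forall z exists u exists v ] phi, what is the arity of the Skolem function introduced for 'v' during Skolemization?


Quantifier prefix: forall x exists y forall z exists u exists v
'v' is existentially quantified at position 5.
Universal variables preceding it: x, z
Skolem function arity = 2

2


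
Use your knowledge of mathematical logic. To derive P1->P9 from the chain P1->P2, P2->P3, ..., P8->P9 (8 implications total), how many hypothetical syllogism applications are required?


With 8 implications in a chain connecting 9 propositions:
P1->P2, P2->P3, ..., P8->P9
Steps needed = (number of implications) - 1 = 8 - 1 = 7

7


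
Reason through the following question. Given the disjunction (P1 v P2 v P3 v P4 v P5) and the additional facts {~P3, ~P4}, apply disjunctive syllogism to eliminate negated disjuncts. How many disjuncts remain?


Original disjuncts (5): P1, P2, P3, P4, P5
Negated (eliminate): ~P3, ~P4
Remaining disjuncts: P1, P2, P5
Count = 5 - 2 = 3

3


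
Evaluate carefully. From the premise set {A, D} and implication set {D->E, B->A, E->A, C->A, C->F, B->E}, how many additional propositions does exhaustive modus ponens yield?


Initial facts: {A, D}
Apply modus ponens to closure:
  D and D->E  =>  E
Final known: {A, D, E}
New propositions: {E}
Count = 1

1


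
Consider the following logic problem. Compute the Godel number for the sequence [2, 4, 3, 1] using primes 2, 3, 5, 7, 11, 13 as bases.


Encode each element as an exponent of the corresponding prime:
  2^2 = 4
  3^4 = 81
  5^3 = 125
  7^1 = 7
Product = 4 * 81 * 125 * 7 = 283500

283500


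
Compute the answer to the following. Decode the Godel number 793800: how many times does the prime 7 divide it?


Factorize 793800 by dividing by 7 repeatedly.
Division steps: 7 divides 793800 exactly 2 time(s).
Exponent of 7 = 2

2


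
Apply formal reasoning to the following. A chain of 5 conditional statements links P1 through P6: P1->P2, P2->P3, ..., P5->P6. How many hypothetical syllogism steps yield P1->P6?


With 5 implications in a chain connecting 6 propositions:
P1->P2, P2->P3, ..., P5->P6
Steps needed = (number of implications) - 1 = 5 - 1 = 4

4


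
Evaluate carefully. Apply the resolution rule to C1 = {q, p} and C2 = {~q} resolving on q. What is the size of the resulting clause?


Remove q from C1 and ~q from C2.
C1 remainder: {p}
C2 remainder: {}
Union (resolvent): {p}
Resolvent has 1 literal(s).

1


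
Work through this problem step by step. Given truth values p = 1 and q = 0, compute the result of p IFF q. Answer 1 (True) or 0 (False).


p = 1, q = 0
Operation: p IFF q
Evaluate: 1 IFF 0 = 0

0


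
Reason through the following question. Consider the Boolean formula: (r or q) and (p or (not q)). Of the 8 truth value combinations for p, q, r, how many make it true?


Evaluate all 8 assignments for p, q, r:
p=0, q=0, r=0: 0
p=0, q=0, r=1: 1
p=0, q=1, r=0: 0
p=0, q=1, r=1: 0
p=1, q=0, r=0: 0
p=1, q=0, r=1: 1
p=1, q=1, r=0: 1
p=1, q=1, r=1: 1
Satisfying count = 4

4


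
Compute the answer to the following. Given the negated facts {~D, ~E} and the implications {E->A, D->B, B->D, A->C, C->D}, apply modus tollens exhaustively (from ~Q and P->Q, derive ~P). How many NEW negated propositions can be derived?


Initial negated facts: {~D, ~E}
Apply modus tollens to closure:
  ~D and B->D  =>  ~B
  ~D and C->D  =>  ~C
  ~C and A->C  =>  ~A
Final negated: {~A, ~B, ~C, ~D, ~E}
New negations: {~A, ~B, ~C}
Count = 3

3


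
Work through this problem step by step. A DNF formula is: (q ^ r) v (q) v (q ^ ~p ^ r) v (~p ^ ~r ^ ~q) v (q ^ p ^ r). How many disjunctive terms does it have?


A DNF formula is a disjunction of terms (conjunctions).
Terms are separated by v.
Counting the disjuncts: 5 terms.

5


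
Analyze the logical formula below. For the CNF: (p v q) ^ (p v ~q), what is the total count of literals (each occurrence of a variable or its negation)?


Counting literals in each clause:
Clause 1: 2 literal(s)
Clause 2: 2 literal(s)
Total = 4

4


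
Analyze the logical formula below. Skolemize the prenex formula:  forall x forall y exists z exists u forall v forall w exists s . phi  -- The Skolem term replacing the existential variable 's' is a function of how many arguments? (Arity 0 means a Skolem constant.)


Quantifier prefix: forall x forall y exists z exists u forall v forall w exists s
's' is existentially quantified at position 7.
Universal variables preceding it: x, y, v, w
Skolem function arity = 4

4


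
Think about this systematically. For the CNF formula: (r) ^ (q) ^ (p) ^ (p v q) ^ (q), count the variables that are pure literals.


Check each variable for pure literal status:
p: pure positive
q: pure positive
r: pure positive
Pure literal count = 3

3


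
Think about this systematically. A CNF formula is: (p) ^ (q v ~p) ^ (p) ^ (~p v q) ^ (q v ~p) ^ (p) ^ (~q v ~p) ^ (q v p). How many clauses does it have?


A CNF formula is a conjunction of clauses.
Clauses are separated by ^.
Counting the conjuncts: 8 clauses.

8


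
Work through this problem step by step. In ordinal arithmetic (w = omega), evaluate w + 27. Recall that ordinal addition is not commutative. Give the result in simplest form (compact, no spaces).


Compute w + 27.
Ordinal + is associative but NOT commutative; for finite n>0, n + w = w but w + n stays w+n.
w + 27 is already in normal form (a successor ordinal beyond w).
Result = w+27

w+27


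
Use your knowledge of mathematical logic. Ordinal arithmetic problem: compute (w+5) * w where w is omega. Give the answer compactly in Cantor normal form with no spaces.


Compute (w+5) * w.
Ordinal * is associative and left-distributive over +, but NOT commutative; for finite n>1, n*w = w but w*n stays w*n.
(w+5) * w = sup{(w+5)*k : k<w} = sup{w*k+5} = w^2 (the +5 tail is absorbed in the limit).
Result = w^2

w^2


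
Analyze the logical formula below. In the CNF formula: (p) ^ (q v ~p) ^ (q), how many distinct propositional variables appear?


Identify each variable that appears in the formula.
Variables found: p, q
Count = 2

2


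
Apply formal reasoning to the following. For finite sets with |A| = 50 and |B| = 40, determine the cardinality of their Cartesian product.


The Cartesian product A x B contains all ordered pairs (a, b).
|A x B| = |A| * |B| = 50 * 40 = 2000

2000


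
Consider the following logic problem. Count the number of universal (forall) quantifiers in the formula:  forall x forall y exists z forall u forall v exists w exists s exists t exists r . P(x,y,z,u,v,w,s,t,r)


Quantifier prefix: forall x forall y exists z forall u forall v exists w exists s exists t exists r
Mark each quantifier type:
  U U E U U E E E E
Universal count = 4, Existential count = 5
Asked for universal (forall) quantifiers: 4

4


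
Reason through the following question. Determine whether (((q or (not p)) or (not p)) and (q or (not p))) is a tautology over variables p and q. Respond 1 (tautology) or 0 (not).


Check all 4 assignments:
p=0, q=0: 1
p=0, q=1: 1
p=1, q=0: 0
p=1, q=1: 1
Satisfying count = 3/4.
Tautology iff count = 4: no.

0


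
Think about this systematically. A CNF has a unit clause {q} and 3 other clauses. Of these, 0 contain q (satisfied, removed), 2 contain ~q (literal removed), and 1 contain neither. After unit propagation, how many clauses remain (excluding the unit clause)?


Satisfied (removed): 0
Shortened (remain): 2
Unchanged (remain): 1
Remaining = 2 + 1 = 3

3


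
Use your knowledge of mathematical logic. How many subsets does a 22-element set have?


The power set of a set with n elements has 2^n elements.
|P(S)| = 2^22 = 4194304

4194304


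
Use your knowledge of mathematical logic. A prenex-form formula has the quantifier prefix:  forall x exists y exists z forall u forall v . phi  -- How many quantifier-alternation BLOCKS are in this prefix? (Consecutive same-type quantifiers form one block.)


Quantifier-type sequence: A E E A A  (A=forall, E=exists)
Group into maximal same-type runs:
  Ax1 | Ex2 | Ax2
Number of blocks = 3

3


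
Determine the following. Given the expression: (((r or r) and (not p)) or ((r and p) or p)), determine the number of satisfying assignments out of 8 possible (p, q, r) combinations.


Check all 8 assignments:
p=0, q=0, r=0: 0
p=0, q=0, r=1: 1
p=0, q=1, r=0: 0
p=0, q=1, r=1: 1
p=1, q=0, r=0: 1
p=1, q=0, r=1: 1
p=1, q=1, r=0: 1
p=1, q=1, r=1: 1
Count of True = 6

6


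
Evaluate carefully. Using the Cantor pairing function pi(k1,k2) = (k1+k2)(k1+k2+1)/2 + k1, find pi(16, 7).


k1 + k2 = 23
(k1+k2)(k1+k2+1)/2 = 23 * 24 / 2 = 276
pi = 276 + 16 = 292

292


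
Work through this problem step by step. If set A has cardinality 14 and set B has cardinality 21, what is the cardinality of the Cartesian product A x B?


The Cartesian product A x B contains all ordered pairs (a, b).
|A x B| = |A| * |B| = 14 * 21 = 294

294


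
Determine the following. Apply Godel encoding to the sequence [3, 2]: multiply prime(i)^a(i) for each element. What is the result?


Encode each element as an exponent of the corresponding prime:
  2^3 = 8
  3^2 = 9
Product = 8 * 9 = 72

72


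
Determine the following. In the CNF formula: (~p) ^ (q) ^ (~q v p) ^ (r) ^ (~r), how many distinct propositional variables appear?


Identify each variable that appears in the formula.
Variables found: p, q, r
Count = 3

3


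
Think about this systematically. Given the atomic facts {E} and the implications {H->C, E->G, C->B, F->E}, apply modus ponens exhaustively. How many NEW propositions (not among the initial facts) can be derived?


Initial facts: {E}
Apply modus ponens to closure:
  E and E->G  =>  G
Final known: {E, G}
New propositions: {G}
Count = 1

1


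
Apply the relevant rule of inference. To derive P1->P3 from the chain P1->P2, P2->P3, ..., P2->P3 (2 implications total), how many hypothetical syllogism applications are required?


With 2 implications in a chain connecting 3 propositions:
P1->P2, P2->P3, ..., P2->P3
Steps needed = (number of implications) - 1 = 2 - 1 = 1

1


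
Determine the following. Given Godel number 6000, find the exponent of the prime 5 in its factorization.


Factorize 6000 by dividing by 5 repeatedly.
Division steps: 5 divides 6000 exactly 3 time(s).
Exponent of 5 = 3

3


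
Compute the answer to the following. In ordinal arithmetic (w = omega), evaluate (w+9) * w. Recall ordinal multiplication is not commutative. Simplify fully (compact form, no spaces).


Compute (w+9) * w.
Ordinal * is associative and left-distributive over +, but NOT commutative; for finite n>1, n*w = w but w*n stays w*n.
(w+9) * w = sup{(w+9)*k : k<w} = sup{w*k+9} = w^2 (the +9 tail is absorbed in the limit).
Result = w^2

w^2


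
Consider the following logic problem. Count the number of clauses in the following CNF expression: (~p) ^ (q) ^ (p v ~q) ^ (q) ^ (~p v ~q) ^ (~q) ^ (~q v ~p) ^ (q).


A CNF formula is a conjunction of clauses.
Clauses are separated by ^.
Counting the conjuncts: 8 clauses.

8


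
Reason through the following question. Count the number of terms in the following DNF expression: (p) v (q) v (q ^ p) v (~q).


A DNF formula is a disjunction of terms (conjunctions).
Terms are separated by v.
Counting the disjuncts: 4 terms.

4


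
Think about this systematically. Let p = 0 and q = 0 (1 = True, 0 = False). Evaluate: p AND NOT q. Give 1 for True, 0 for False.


p = 0, q = 0
Operation: p AND NOT q
Evaluate: 0 AND NOT 0 = 0

0
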